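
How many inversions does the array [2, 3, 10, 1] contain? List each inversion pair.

Finding inversions in [2, 3, 10, 1]:

(0, 3): arr[0]=2 > arr[3]=1
(1, 3): arr[1]=3 > arr[3]=1
(2, 3): arr[2]=10 > arr[3]=1

Total inversions: 3

The array has 3 inversion(s): (0,3), (1,3), (2,3). Each pair (i,j) satisfies i < j and arr[i] > arr[j].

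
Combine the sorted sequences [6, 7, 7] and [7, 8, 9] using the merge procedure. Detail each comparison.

Merging process:

Compare 6 vs 7: take 6 from left. Merged: [6]
Compare 7 vs 7: take 7 from left. Merged: [6, 7]
Compare 7 vs 7: take 7 from left. Merged: [6, 7, 7]
Append remaining from right: [7, 8, 9]. Merged: [6, 7, 7, 7, 8, 9]

Final merged array: [6, 7, 7, 7, 8, 9]
Total comparisons: 3

The merged array is [6, 7, 7, 7, 8, 9], requiring 3 comparisons. The merge step runs in O(n) time where n is the total number of elements.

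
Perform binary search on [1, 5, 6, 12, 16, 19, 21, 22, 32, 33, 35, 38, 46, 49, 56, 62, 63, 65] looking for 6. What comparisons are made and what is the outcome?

Binary search for 6 in [1, 5, 6, 12, 16, 19, 21, 22, 32, 33, 35, 38, 46, 49, 56, 62, 63, 65]:

lo=0, hi=17, mid=8, arr[mid]=32 -> 32 > 6, search left half
lo=0, hi=7, mid=3, arr[mid]=12 -> 12 > 6, search left half
lo=0, hi=2, mid=1, arr[mid]=5 -> 5 < 6, search right half
lo=2, hi=2, mid=2, arr[mid]=6 -> Found target at index 2!

Binary search finds 6 at index 2 after 4 comparisons. The search repeatedly halves the search space by comparing with the middle element.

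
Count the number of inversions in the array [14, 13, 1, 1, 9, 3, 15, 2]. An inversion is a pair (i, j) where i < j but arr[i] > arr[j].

Finding inversions in [14, 13, 1, 1, 9, 3, 15, 2]:

(0, 1): arr[0]=14 > arr[1]=13
(0, 2): arr[0]=14 > arr[2]=1
(0, 3): arr[0]=14 > arr[3]=1
(0, 4): arr[0]=14 > arr[4]=9
(0, 5): arr[0]=14 > arr[5]=3
(0, 7): arr[0]=14 > arr[7]=2
(1, 2): arr[1]=13 > arr[2]=1
(1, 3): arr[1]=13 > arr[3]=1
(1, 4): arr[1]=13 > arr[4]=9
(1, 5): arr[1]=13 > arr[5]=3
(1, 7): arr[1]=13 > arr[7]=2
(4, 5): arr[4]=9 > arr[5]=3
(4, 7): arr[4]=9 > arr[7]=2
(5, 7): arr[5]=3 > arr[7]=2
(6, 7): arr[6]=15 > arr[7]=2

Total inversions: 15

The array has 15 inversion(s): (0,1), (0,2), (0,3), (0,4), (0,5), (0,7), (1,2), (1,3), (1,4), (1,5), (1,7), (4,5), (4,7), (5,7), (6,7). Each pair (i,j) satisfies i < j and arr[i] > arr[j].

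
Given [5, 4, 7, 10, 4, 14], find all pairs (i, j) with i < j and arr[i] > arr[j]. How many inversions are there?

Finding inversions in [5, 4, 7, 10, 4, 14]:

(0, 1): arr[0]=5 > arr[1]=4
(0, 4): arr[0]=5 > arr[4]=4
(2, 4): arr[2]=7 > arr[4]=4
(3, 4): arr[3]=10 > arr[4]=4

Total inversions: 4

The array has 4 inversion(s): (0,1), (0,4), (2,4), (3,4). Each pair (i,j) satisfies i < j and arr[i] > arr[j].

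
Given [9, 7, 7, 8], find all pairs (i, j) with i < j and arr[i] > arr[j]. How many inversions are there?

Finding inversions in [9, 7, 7, 8]:

(0, 1): arr[0]=9 > arr[1]=7
(0, 2): arr[0]=9 > arr[2]=7
(0, 3): arr[0]=9 > arr[3]=8

Total inversions: 3

The array has 3 inversion(s): (0,1), (0,2), (0,3). Each pair (i,j) satisfies i < j and arr[i] > arr[j].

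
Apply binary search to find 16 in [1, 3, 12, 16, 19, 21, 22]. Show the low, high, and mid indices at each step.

Binary search for 16 in [1, 3, 12, 16, 19, 21, 22]:

lo=0, hi=6, mid=3, arr[mid]=16 -> Found target at index 3!

Binary search finds 16 at index 3 after 1 comparisons. The search repeatedly halves the search space by comparing with the middle element.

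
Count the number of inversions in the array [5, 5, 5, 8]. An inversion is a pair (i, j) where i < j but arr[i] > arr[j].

Finding inversions in [5, 5, 5, 8]:


Total inversions: 0

The array has 0 inversions. It is already sorted.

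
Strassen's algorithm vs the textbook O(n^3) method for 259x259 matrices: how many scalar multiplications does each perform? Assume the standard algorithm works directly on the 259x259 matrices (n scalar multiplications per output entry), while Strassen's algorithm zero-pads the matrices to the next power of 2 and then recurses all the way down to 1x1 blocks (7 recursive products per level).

Matrix multiplication for 259x259 matrices:

Strassen's algorithm requires power-of-2 dimensions. Pad 259x259 to 512x512 (next power of 2).

Standard algorithm: 259^3 = 17373979 multiplications
Strassen's algorithm: 7^(log2(512)) = 7^9 = 40353607 multiplications
Difference: 17373979 - 40353607 = -22979628 (Strassen uses MORE here due to padding overhead — for small or just-over-power-of-2 n, padding can outweigh the per-level savings)

Standard: 17373979 multiplications (259^3). Strassen: 40353607 multiplications (7^9, after padding to 512x512). Strassen reduces 8 recursive multiplications to 7 at each level.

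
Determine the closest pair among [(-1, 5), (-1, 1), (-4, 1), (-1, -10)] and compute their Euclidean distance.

Computing all pairwise distances among 4 points:

d((-1, 5), (-1, 1)) = 4.0
d((-1, 5), (-4, 1)) = 5.0
d((-1, 5), (-1, -10)) = 15.0
d((-1, 1), (-4, 1)) = 3.0 <-- minimum
d((-1, 1), (-1, -10)) = 11.0
d((-4, 1), (-1, -10)) = 11.4018

Closest pair: (-1, 1) and (-4, 1) with distance 3.0

The closest pair is (-1, 1) and (-4, 1) with Euclidean distance 3.0. For 4 points, brute-force pairwise comparison is shown above. For large n, the divide-and-conquer algorithm (sort by x, recurse on halves, check the dividing strip) achieves O(n log n).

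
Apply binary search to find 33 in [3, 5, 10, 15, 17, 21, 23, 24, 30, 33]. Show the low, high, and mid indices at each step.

Binary search for 33 in [3, 5, 10, 15, 17, 21, 23, 24, 30, 33]:

lo=0, hi=9, mid=4, arr[mid]=17 -> 17 < 33, search right half
lo=5, hi=9, mid=7, arr[mid]=24 -> 24 < 33, search right half
lo=8, hi=9, mid=8, arr[mid]=30 -> 30 < 33, search right half
lo=9, hi=9, mid=9, arr[mid]=33 -> Found target at index 9!

Binary search finds 33 at index 9 after 4 comparisons. The search repeatedly halves the search space by comparing with the middle element.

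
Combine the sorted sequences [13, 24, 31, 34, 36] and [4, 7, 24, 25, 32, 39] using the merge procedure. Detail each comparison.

Merging process:

Compare 13 vs 4: take 4 from right. Merged: [4]
Compare 13 vs 7: take 7 from right. Merged: [4, 7]
Compare 13 vs 24: take 13 from left. Merged: [4, 7, 13]
Compare 24 vs 24: take 24 from left. Merged: [4, 7, 13, 24]
Compare 31 vs 24: take 24 from right. Merged: [4, 7, 13, 24, 24]
Compare 31 vs 25: take 25 from right. Merged: [4, 7, 13, 24, 24, 25]
Compare 31 vs 32: take 31 from left. Merged: [4, 7, 13, 24, 24, 25, 31]
Compare 34 vs 32: take 32 from right. Merged: [4, 7, 13, 24, 24, 25, 31, 32]
Compare 34 vs 39: take 34 from left. Merged: [4, 7, 13, 24, 24, 25, 31, 32, 34]
Compare 36 vs 39: take 36 from left. Merged: [4, 7, 13, 24, 24, 25, 31, 32, 34, 36]
Append remaining from right: [39]. Merged: [4, 7, 13, 24, 24, 25, 31, 32, 34, 36, 39]

Final merged array: [4, 7, 13, 24, 24, 25, 31, 32, 34, 36, 39]
Total comparisons: 10

The merged array is [4, 7, 13, 24, 24, 25, 31, 32, 34, 36, 39], requiring 10 comparisons. The merge step runs in O(n) time where n is the total number of elements.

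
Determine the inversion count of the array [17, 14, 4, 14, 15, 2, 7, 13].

Finding inversions in [17, 14, 4, 14, 15, 2, 7, 13]:

(0, 1): arr[0]=17 > arr[1]=14
(0, 2): arr[0]=17 > arr[2]=4
(0, 3): arr[0]=17 > arr[3]=14
(0, 4): arr[0]=17 > arr[4]=15
(0, 5): arr[0]=17 > arr[5]=2
(0, 6): arr[0]=17 > arr[6]=7
(0, 7): arr[0]=17 > arr[7]=13
(1, 2): arr[1]=14 > arr[2]=4
(1, 5): arr[1]=14 > arr[5]=2
(1, 6): arr[1]=14 > arr[6]=7
(1, 7): arr[1]=14 > arr[7]=13
(2, 5): arr[2]=4 > arr[5]=2
(3, 5): arr[3]=14 > arr[5]=2
(3, 6): arr[3]=14 > arr[6]=7
(3, 7): arr[3]=14 > arr[7]=13
(4, 5): arr[4]=15 > arr[5]=2
(4, 6): arr[4]=15 > arr[6]=7
(4, 7): arr[4]=15 > arr[7]=13

Total inversions: 18

The array has 18 inversion(s): (0,1), (0,2), (0,3), (0,4), (0,5), (0,6), (0,7), (1,2), (1,5), (1,6), (1,7), (2,5), (3,5), (3,6), (3,7), (4,5), (4,6), (4,7). Each pair (i,j) satisfies i < j and arr[i] > arr[j].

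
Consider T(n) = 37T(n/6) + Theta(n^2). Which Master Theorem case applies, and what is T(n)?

Master Theorem for T(n) = 37T(n/6) + O(n^2):

a = 37, b = 6, c = 2
log_b(a) = log_6(37) = 2.0153

Case 1: c = 2 < log_6(37) = 2.0153
T(n) = O(n^(log_6 37))

For T(n) = 37T(n/6) + O(n^2): log_6(37) = 2.0153. This is Case 1 of the Master Theorem (c < log_b(a), work dominated by leaves), giving O(n^(log_6 37)).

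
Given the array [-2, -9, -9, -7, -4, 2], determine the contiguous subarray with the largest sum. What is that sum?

Using Kadane's algorithm on [-2, -9, -9, -7, -4, 2]:

Scanning through the array:
Position 1 (value -9): max_ending_here = -9, max_so_far = -2
Position 2 (value -9): max_ending_here = -9, max_so_far = -2
Position 3 (value -7): max_ending_here = -7, max_so_far = -2
Position 4 (value -4): max_ending_here = -4, max_so_far = -2
Position 5 (value 2): max_ending_here = 2, max_so_far = 2

Maximum subarray: [2]
Maximum sum: 2

The maximum subarray is [2] with sum 2. This subarray runs from index 5 to index 5.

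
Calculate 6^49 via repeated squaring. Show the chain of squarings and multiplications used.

Computing 6^49 by squaring (build up from 6^1; each line after the first costs one multiplication):

6^1 = 6
6^2 = (6^1)^2 = 6^2 = 36
6^3 = 6 * 6^2 = 6 * 36 = 216
6^6 = (6^3)^2 = 216^2 = 46656
6^12 = (6^6)^2 = 46656^2 = 2176782336
6^24 = (6^12)^2 = 2176782336^2 = 4738381338321616896
6^48 = (6^24)^2 = 4738381338321616896^2 = 22452257707354557240087211123792674816
6^49 = 6 * 6^48 = 6 * 22452257707354557240087211123792674816 = 134713546244127343440523266742756048896

Result: 134713546244127343440523266742756048896
Multiplications needed: 7 (7 lines after 6^1)

6^49 = 134713546244127343440523266742756048896. Using exponentiation by squaring, this requires 7 multiplications. The key idea: if the exponent is even, square the half-power; if odd, multiply by the base once.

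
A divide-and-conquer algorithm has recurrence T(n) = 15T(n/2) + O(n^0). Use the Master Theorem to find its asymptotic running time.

Master Theorem for T(n) = 15T(n/2) + O(n^0):

a = 15, b = 2, c = 0
log_b(a) = log_2(15) = 3.9069

Case 1: c = 0 < log_2(15) = 3.9069
T(n) = O(n^(log_2 15))

For T(n) = 15T(n/2) + O(n^0): log_2(15) = 3.9069. This is Case 1 of the Master Theorem (c < log_b(a), work dominated by leaves), giving O(n^(log_2 15)).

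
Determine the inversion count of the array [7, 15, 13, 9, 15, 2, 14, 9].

Finding inversions in [7, 15, 13, 9, 15, 2, 14, 9]:

(0, 5): arr[0]=7 > arr[5]=2
(1, 2): arr[1]=15 > arr[2]=13
(1, 3): arr[1]=15 > arr[3]=9
(1, 5): arr[1]=15 > arr[5]=2
(1, 6): arr[1]=15 > arr[6]=14
(1, 7): arr[1]=15 > arr[7]=9
(2, 3): arr[2]=13 > arr[3]=9
(2, 5): arr[2]=13 > arr[5]=2
(2, 7): arr[2]=13 > arr[7]=9
(3, 5): arr[3]=9 > arr[5]=2
(4, 5): arr[4]=15 > arr[5]=2
(4, 6): arr[4]=15 > arr[6]=14
(4, 7): arr[4]=15 > arr[7]=9
(6, 7): arr[6]=14 > arr[7]=9

Total inversions: 14

The array has 14 inversion(s): (0,5), (1,2), (1,3), (1,5), (1,6), (1,7), (2,3), (2,5), (2,7), (3,5), (4,5), (4,6), (4,7), (6,7). Each pair (i,j) satisfies i < j and arr[i] > arr[j].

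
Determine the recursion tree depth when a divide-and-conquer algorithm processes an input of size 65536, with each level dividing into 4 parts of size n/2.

For divide and conquer with division factor 2:

Problem sizes at each level:
Level 0: 65536
Level 1: 32768
Level 2: 16384
Level 3: 8192
Level 4: 4096
Level 5: 2048
Level 6: 1024
Level 7: 512
Level 8: 256
Level 9: 128
Level 10: 64
Level 11: 32
Level 12: 16
Level 13: 8
Level 14: 4
Level 15: 2
Level 16: 1

The root is level 0 and the size-1 base case is level 16 (the tree spans levels 0 through 16, i.e. 17 levels counting the root), so the depth is the number of divisions: log_2(65536) = 16

The recursion tree depth is log_2(65536) = 16. At each level, the problem size is divided by 2, so it takes 16 divisions to reduce to a base case of size 1. The algorithm makes 4 recursive calls at each level.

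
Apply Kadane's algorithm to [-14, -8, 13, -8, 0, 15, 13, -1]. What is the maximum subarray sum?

Using Kadane's algorithm on [-14, -8, 13, -8, 0, 15, 13, -1]:

Scanning through the array:
Position 1 (value -8): max_ending_here = -8, max_so_far = -8
Position 2 (value 13): max_ending_here = 13, max_so_far = 13
Position 3 (value -8): max_ending_here = 5, max_so_far = 13
Position 4 (value 0): max_ending_here = 5, max_so_far = 13
Position 5 (value 15): max_ending_here = 20, max_so_far = 20
Position 6 (value 13): max_ending_here = 33, max_so_far = 33
Position 7 (value -1): max_ending_here = 32, max_so_far = 33

Maximum subarray: [13, -8, 0, 15, 13]
Maximum sum: 33

The maximum subarray is [13, -8, 0, 15, 13] with sum 33. This subarray runs from index 2 to index 6.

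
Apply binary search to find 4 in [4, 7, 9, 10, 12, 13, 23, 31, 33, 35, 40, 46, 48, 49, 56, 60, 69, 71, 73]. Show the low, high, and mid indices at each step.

Binary search for 4 in [4, 7, 9, 10, 12, 13, 23, 31, 33, 35, 40, 46, 48, 49, 56, 60, 69, 71, 73]:

lo=0, hi=18, mid=9, arr[mid]=35 -> 35 > 4, search left half
lo=0, hi=8, mid=4, arr[mid]=12 -> 12 > 4, search left half
lo=0, hi=3, mid=1, arr[mid]=7 -> 7 > 4, search left half
lo=0, hi=0, mid=0, arr[mid]=4 -> Found target at index 0!

Binary search finds 4 at index 0 after 4 comparisons. The search repeatedly halves the search space by comparing with the middle element.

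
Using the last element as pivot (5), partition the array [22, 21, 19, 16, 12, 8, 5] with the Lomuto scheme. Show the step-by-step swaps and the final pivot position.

Lomuto partition with pivot = 5:

Initial array: [22, 21, 19, 16, 12, 8, 5]

arr[0]=22 > 5: no swap
arr[1]=21 > 5: no swap
arr[2]=19 > 5: no swap
arr[3]=16 > 5: no swap
arr[4]=12 > 5: no swap
arr[5]=8 > 5: no swap

Place pivot at position 0: [5, 21, 19, 16, 12, 8, 22]
Pivot position: 0

After partitioning with pivot 5, the array becomes [5, 21, 19, 16, 12, 8, 22]. The pivot is placed at index 0. All elements to the left of the pivot are <= 5, and all elements to the right are > 5.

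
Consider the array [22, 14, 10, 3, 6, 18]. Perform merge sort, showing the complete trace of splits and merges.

Merge sort trace:

Split: [22, 14, 10, 3, 6, 18] -> [22, 14, 10] and [3, 6, 18]
  Split: [22, 14, 10] -> [22] and [14, 10]
    Split: [14, 10] -> [14] and [10]
    Merge: [14] + [10] -> [10, 14]
  Merge: [22] + [10, 14] -> [10, 14, 22]
  Split: [3, 6, 18] -> [3] and [6, 18]
    Split: [6, 18] -> [6] and [18]
    Merge: [6] + [18] -> [6, 18]
  Merge: [3] + [6, 18] -> [3, 6, 18]
Merge: [10, 14, 22] + [3, 6, 18] -> [3, 6, 10, 14, 18, 22]

Final sorted array: [3, 6, 10, 14, 18, 22]

The merge sort proceeds by recursively splitting the array and merging sorted halves.
After all merges, the sorted array is [3, 6, 10, 14, 18, 22].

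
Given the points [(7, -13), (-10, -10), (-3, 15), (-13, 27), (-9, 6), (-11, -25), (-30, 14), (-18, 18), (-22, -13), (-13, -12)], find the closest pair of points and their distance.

Computing all pairwise distances among 10 points:

d((7, -13), (-10, -10)) = 17.2627
d((7, -13), (-3, 15)) = 29.7321
d((7, -13), (-13, 27)) = 44.7214
d((7, -13), (-9, 6)) = 24.8395
d((7, -13), (-11, -25)) = 21.6333
d((7, -13), (-30, 14)) = 45.8039
d((7, -13), (-18, 18)) = 39.8246
d((7, -13), (-22, -13)) = 29.0
d((7, -13), (-13, -12)) = 20.025
d((-10, -10), (-3, 15)) = 25.9615
d((-10, -10), (-13, 27)) = 37.1214
d((-10, -10), (-9, 6)) = 16.0312
d((-10, -10), (-11, -25)) = 15.0333
d((-10, -10), (-30, 14)) = 31.241
d((-10, -10), (-18, 18)) = 29.1204
d((-10, -10), (-22, -13)) = 12.3693
d((-10, -10), (-13, -12)) = 3.6056 <-- minimum
d((-3, 15), (-13, 27)) = 15.6205
d((-3, 15), (-9, 6)) = 10.8167
d((-3, 15), (-11, -25)) = 40.7922
d((-3, 15), (-30, 14)) = 27.0185
d((-3, 15), (-18, 18)) = 15.2971
d((-3, 15), (-22, -13)) = 33.8378
d((-3, 15), (-13, -12)) = 28.7924
d((-13, 27), (-9, 6)) = 21.3776
d((-13, 27), (-11, -25)) = 52.0384
d((-13, 27), (-30, 14)) = 21.4009
d((-13, 27), (-18, 18)) = 10.2956
d((-13, 27), (-22, -13)) = 41.0
d((-13, 27), (-13, -12)) = 39.0
d((-9, 6), (-11, -25)) = 31.0644
d((-9, 6), (-30, 14)) = 22.4722
d((-9, 6), (-18, 18)) = 15.0
d((-9, 6), (-22, -13)) = 23.0217
d((-9, 6), (-13, -12)) = 18.4391
d((-11, -25), (-30, 14)) = 43.382
d((-11, -25), (-18, 18)) = 43.566
d((-11, -25), (-22, -13)) = 16.2788
d((-11, -25), (-13, -12)) = 13.1529
d((-30, 14), (-18, 18)) = 12.6491
d((-30, 14), (-22, -13)) = 28.1603
d((-30, 14), (-13, -12)) = 31.0644
d((-18, 18), (-22, -13)) = 31.257
d((-18, 18), (-13, -12)) = 30.4138
d((-22, -13), (-13, -12)) = 9.0554

Closest pair: (-10, -10) and (-13, -12) with distance 3.6056

The closest pair is (-10, -10) and (-13, -12) with Euclidean distance 3.6056. For 10 points, brute-force pairwise comparison is shown above. For large n, the divide-and-conquer algorithm (sort by x, recurse on halves, check the dividing strip) achieves O(n log n).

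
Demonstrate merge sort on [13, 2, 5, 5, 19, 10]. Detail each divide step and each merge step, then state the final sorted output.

Merge sort trace:

Split: [13, 2, 5, 5, 19, 10] -> [13, 2, 5] and [5, 19, 10]
  Split: [13, 2, 5] -> [13] and [2, 5]
    Split: [2, 5] -> [2] and [5]
    Merge: [2] + [5] -> [2, 5]
  Merge: [13] + [2, 5] -> [2, 5, 13]
  Split: [5, 19, 10] -> [5] and [19, 10]
    Split: [19, 10] -> [19] and [10]
    Merge: [19] + [10] -> [10, 19]
  Merge: [5] + [10, 19] -> [5, 10, 19]
Merge: [2, 5, 13] + [5, 10, 19] -> [2, 5, 5, 10, 13, 19]

Final sorted array: [2, 5, 5, 10, 13, 19]

The merge sort proceeds by recursively splitting the array and merging sorted halves.
After all merges, the sorted array is [2, 5, 5, 10, 13, 19].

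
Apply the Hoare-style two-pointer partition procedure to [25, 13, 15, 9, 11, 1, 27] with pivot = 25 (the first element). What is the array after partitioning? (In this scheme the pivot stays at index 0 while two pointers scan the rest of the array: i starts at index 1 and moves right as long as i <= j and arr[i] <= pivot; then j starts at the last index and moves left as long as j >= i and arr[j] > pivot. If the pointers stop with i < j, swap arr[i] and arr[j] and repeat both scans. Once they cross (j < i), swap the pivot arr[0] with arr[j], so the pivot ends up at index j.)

Hoare-style two-pointer partition with pivot = 25:

Initial array: [25, 13, 15, 9, 11, 1, 27]

Pointers start at i = 1, j = 6.
i ends at 6, j ends at 5: the pointers have crossed (j < i), so scanning stops.

Swap pivot arr[0] with arr[5] to place pivot at position 5: [1, 13, 15, 9, 11, 25, 27]
Pivot position: 5

After partitioning with pivot 25, the array becomes [1, 13, 15, 9, 11, 25, 27]. The pivot is placed at index 5. All elements to the left of the pivot are <= 25, and all elements to the right are > 25.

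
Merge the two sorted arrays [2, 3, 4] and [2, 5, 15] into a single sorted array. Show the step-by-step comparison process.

Merging process:

Compare 2 vs 2: take 2 from left. Merged: [2]
Compare 3 vs 2: take 2 from right. Merged: [2, 2]
Compare 3 vs 5: take 3 from left. Merged: [2, 2, 3]
Compare 4 vs 5: take 4 from left. Merged: [2, 2, 3, 4]
Append remaining from right: [5, 15]. Merged: [2, 2, 3, 4, 5, 15]

Final merged array: [2, 2, 3, 4, 5, 15]
Total comparisons: 4

The merged array is [2, 2, 3, 4, 5, 15], requiring 4 comparisons. The merge step runs in O(n) time where n is the total number of elements.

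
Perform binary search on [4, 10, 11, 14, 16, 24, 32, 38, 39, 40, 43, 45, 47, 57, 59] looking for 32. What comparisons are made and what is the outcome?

Binary search for 32 in [4, 10, 11, 14, 16, 24, 32, 38, 39, 40, 43, 45, 47, 57, 59]:

lo=0, hi=14, mid=7, arr[mid]=38 -> 38 > 32, search left half
lo=0, hi=6, mid=3, arr[mid]=14 -> 14 < 32, search right half
lo=4, hi=6, mid=5, arr[mid]=24 -> 24 < 32, search right half
lo=6, hi=6, mid=6, arr[mid]=32 -> Found target at index 6!

Binary search finds 32 at index 6 after 4 comparisons. The search repeatedly halves the search space by comparing with the middle element.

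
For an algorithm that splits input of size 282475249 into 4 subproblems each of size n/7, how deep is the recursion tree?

For divide and conquer with division factor 7:

Problem sizes at each level:
Level 0: 282475249
Level 1: 40353607
Level 2: 5764801
Level 3: 823543
Level 4: 117649
Level 5: 16807
Level 6: 2401
Level 7: 343
Level 8: 49
Level 9: 7
Level 10: 1

The root is level 0 and the size-1 base case is level 10 (the tree spans levels 0 through 10, i.e. 11 levels counting the root), so the depth is the number of divisions: log_7(282475249) = 10

The recursion tree depth is log_7(282475249) = 10. At each level, the problem size is divided by 7, so it takes 10 divisions to reduce to a base case of size 1. The algorithm makes 4 recursive calls at each level.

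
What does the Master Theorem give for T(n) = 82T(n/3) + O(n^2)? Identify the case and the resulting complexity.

Master Theorem for T(n) = 82T(n/3) + O(n^2):

a = 82, b = 3, c = 2
log_b(a) = log_3(82) = 4.0112

Case 1: c = 2 < log_3(82) = 4.0112
T(n) = O(n^(log_3 82))

For T(n) = 82T(n/3) + O(n^2): log_3(82) = 4.0112. This is Case 1 of the Master Theorem (c < log_b(a), work dominated by leaves), giving O(n^(log_3 82)).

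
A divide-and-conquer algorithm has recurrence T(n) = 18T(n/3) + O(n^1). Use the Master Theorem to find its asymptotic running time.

Master Theorem for T(n) = 18T(n/3) + O(n^1):

a = 18, b = 3, c = 1
log_b(a) = log_3(18) = 2.6309

Case 1: c = 1 < log_3(18) = 2.6309
T(n) = O(n^(log_3 18))

For T(n) = 18T(n/3) + O(n^1): log_3(18) = 2.6309. This is Case 1 of the Master Theorem (c < log_b(a), work dominated by leaves), giving O(n^(log_3 18)).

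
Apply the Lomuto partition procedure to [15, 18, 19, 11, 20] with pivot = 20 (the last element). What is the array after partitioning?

Lomuto partition with pivot = 20:

Initial array: [15, 18, 19, 11, 20]

arr[0]=15 <= 20: swap with position 0, array becomes [15, 18, 19, 11, 20]
arr[1]=18 <= 20: swap with position 1, array becomes [15, 18, 19, 11, 20]
arr[2]=19 <= 20: swap with position 2, array becomes [15, 18, 19, 11, 20]
arr[3]=11 <= 20: swap with position 3, array becomes [15, 18, 19, 11, 20]

Place pivot at position 4: [15, 18, 19, 11, 20]
Pivot position: 4

After partitioning with pivot 20, the array becomes [15, 18, 19, 11, 20]. The pivot is placed at index 4. All elements to the left of the pivot are <= 20, and all elements to the right are > 20.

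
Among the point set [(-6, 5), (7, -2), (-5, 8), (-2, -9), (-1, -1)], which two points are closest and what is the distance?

Computing all pairwise distances among 5 points:

d((-6, 5), (7, -2)) = 14.7648
d((-6, 5), (-5, 8)) = 3.1623 <-- minimum
d((-6, 5), (-2, -9)) = 14.5602
d((-6, 5), (-1, -1)) = 7.8102
d((7, -2), (-5, 8)) = 15.6205
d((7, -2), (-2, -9)) = 11.4018
d((7, -2), (-1, -1)) = 8.0623
d((-5, 8), (-2, -9)) = 17.2627
d((-5, 8), (-1, -1)) = 9.8489
d((-2, -9), (-1, -1)) = 8.0623

Closest pair: (-6, 5) and (-5, 8) with distance 3.1623

The closest pair is (-6, 5) and (-5, 8) with Euclidean distance 3.1623. For 5 points, brute-force pairwise comparison is shown above. For large n, the divide-and-conquer algorithm (sort by x, recurse on halves, check the dividing strip) achieves O(n log n).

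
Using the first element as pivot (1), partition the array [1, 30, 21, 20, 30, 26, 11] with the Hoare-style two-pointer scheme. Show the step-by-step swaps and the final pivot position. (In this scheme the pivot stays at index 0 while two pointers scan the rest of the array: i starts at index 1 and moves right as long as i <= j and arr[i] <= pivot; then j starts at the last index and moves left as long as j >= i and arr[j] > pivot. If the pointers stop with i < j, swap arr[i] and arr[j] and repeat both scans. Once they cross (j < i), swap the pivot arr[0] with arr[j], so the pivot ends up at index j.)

Hoare-style two-pointer partition with pivot = 1:

Initial array: [1, 30, 21, 20, 30, 26, 11]

Pointers start at i = 1, j = 6.
i ends at 1, j ends at 0: the pointers have crossed (j < i), so scanning stops.

j = 0, so swapping arr[0] with arr[j] leaves the pivot at position 0: [1, 30, 21, 20, 30, 26, 11]
Pivot position: 0

After partitioning with pivot 1, the array becomes [1, 30, 21, 20, 30, 26, 11]. The pivot is placed at index 0. All elements to the left of the pivot are <= 1, and all elements to the right are > 1.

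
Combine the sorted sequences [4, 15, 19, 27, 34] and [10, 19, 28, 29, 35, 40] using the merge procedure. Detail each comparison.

Merging process:

Compare 4 vs 10: take 4 from left. Merged: [4]
Compare 15 vs 10: take 10 from right. Merged: [4, 10]
Compare 15 vs 19: take 15 from left. Merged: [4, 10, 15]
Compare 19 vs 19: take 19 from left. Merged: [4, 10, 15, 19]
Compare 27 vs 19: take 19 from right. Merged: [4, 10, 15, 19, 19]
Compare 27 vs 28: take 27 from left. Merged: [4, 10, 15, 19, 19, 27]
Compare 34 vs 28: take 28 from right. Merged: [4, 10, 15, 19, 19, 27, 28]
Compare 34 vs 29: take 29 from right. Merged: [4, 10, 15, 19, 19, 27, 28, 29]
Compare 34 vs 35: take 34 from left. Merged: [4, 10, 15, 19, 19, 27, 28, 29, 34]
Append remaining from right: [35, 40]. Merged: [4, 10, 15, 19, 19, 27, 28, 29, 34, 35, 40]

Final merged array: [4, 10, 15, 19, 19, 27, 28, 29, 34, 35, 40]
Total comparisons: 9

The merged array is [4, 10, 15, 19, 19, 27, 28, 29, 34, 35, 40], requiring 9 comparisons. The merge step runs in O(n) time where n is the total number of elements.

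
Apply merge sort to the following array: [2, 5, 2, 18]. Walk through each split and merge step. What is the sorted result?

Merge sort trace:

Split: [2, 5, 2, 18] -> [2, 5] and [2, 18]
  Split: [2, 5] -> [2] and [5]
  Merge: [2] + [5] -> [2, 5]
  Split: [2, 18] -> [2] and [18]
  Merge: [2] + [18] -> [2, 18]
Merge: [2, 5] + [2, 18] -> [2, 2, 5, 18]

Final sorted array: [2, 2, 5, 18]

The merge sort proceeds by recursively splitting the array and merging sorted halves.
After all merges, the sorted array is [2, 2, 5, 18].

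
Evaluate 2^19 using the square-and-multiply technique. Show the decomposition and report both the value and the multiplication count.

Computing 2^19 by squaring (build up from 2^1; each line after the first costs one multiplication):

2^1 = 2
2^2 = (2^1)^2 = 2^2 = 4
2^4 = (2^2)^2 = 4^2 = 16
2^8 = (2^4)^2 = 16^2 = 256
2^9 = 2 * 2^8 = 2 * 256 = 512
2^18 = (2^9)^2 = 512^2 = 262144
2^19 = 2 * 2^18 = 2 * 262144 = 524288

Result: 524288
Multiplications needed: 6 (6 lines after 2^1)

2^19 = 524288. Using exponentiation by squaring, this requires 6 multiplications. The key idea: if the exponent is even, square the half-power; if odd, multiply by the base once.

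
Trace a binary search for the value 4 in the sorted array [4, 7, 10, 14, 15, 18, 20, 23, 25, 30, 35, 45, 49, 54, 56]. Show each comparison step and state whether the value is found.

Binary search for 4 in [4, 7, 10, 14, 15, 18, 20, 23, 25, 30, 35, 45, 49, 54, 56]:

lo=0, hi=14, mid=7, arr[mid]=23 -> 23 > 4, search left half
lo=0, hi=6, mid=3, arr[mid]=14 -> 14 > 4, search left half
lo=0, hi=2, mid=1, arr[mid]=7 -> 7 > 4, search left half
lo=0, hi=0, mid=0, arr[mid]=4 -> Found target at index 0!

Binary search finds 4 at index 0 after 4 comparisons. The search repeatedly halves the search space by comparing with the middle element.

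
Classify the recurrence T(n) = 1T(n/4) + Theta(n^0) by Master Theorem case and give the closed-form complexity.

Master Theorem for T(n) = 1T(n/4) + O(n^0):

a = 1, b = 4, c = 0
log_b(a) = log_4(1) = 0.0000

Case 2: c = 0 = log_4(1) = 0.0000
T(n) = O(n^0 log n) = O(log n)

For T(n) = 1T(n/4) + O(n^0): log_4(1) = 0.0000. This is Case 2 of the Master Theorem (c = log_b(a), equal work at all levels), giving O(log n).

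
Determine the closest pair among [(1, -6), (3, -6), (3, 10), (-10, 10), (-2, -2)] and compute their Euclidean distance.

Computing all pairwise distances among 5 points:

d((1, -6), (3, -6)) = 2.0 <-- minimum
d((1, -6), (3, 10)) = 16.1245
d((1, -6), (-10, 10)) = 19.4165
d((1, -6), (-2, -2)) = 5.0
d((3, -6), (3, 10)) = 16.0
d((3, -6), (-10, 10)) = 20.6155
d((3, -6), (-2, -2)) = 6.4031
d((3, 10), (-10, 10)) = 13.0
d((3, 10), (-2, -2)) = 13.0
d((-10, 10), (-2, -2)) = 14.4222

Closest pair: (1, -6) and (3, -6) with distance 2.0

The closest pair is (1, -6) and (3, -6) with Euclidean distance 2.0. For 5 points, brute-force pairwise comparison is shown above. For large n, the divide-and-conquer algorithm (sort by x, recurse on halves, check the dividing strip) achieves O(n log n).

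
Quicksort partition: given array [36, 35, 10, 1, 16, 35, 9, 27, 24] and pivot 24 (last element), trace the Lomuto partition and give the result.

Lomuto partition with pivot = 24:

Initial array: [36, 35, 10, 1, 16, 35, 9, 27, 24]

arr[0]=36 > 24: no swap
arr[1]=35 > 24: no swap
arr[2]=10 <= 24: swap with position 0, array becomes [10, 35, 36, 1, 16, 35, 9, 27, 24]
arr[3]=1 <= 24: swap with position 1, array becomes [10, 1, 36, 35, 16, 35, 9, 27, 24]
arr[4]=16 <= 24: swap with position 2, array becomes [10, 1, 16, 35, 36, 35, 9, 27, 24]
arr[5]=35 > 24: no swap
arr[6]=9 <= 24: swap with position 3, array becomes [10, 1, 16, 9, 36, 35, 35, 27, 24]
arr[7]=27 > 24: no swap

Place pivot at position 4: [10, 1, 16, 9, 24, 35, 35, 27, 36]
Pivot position: 4

After partitioning with pivot 24, the array becomes [10, 1, 16, 9, 24, 35, 35, 27, 36]. The pivot is placed at index 4. All elements to the left of the pivot are <= 24, and all elements to the right are > 24.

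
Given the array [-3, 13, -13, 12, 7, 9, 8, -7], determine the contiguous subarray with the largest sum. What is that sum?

Using Kadane's algorithm on [-3, 13, -13, 12, 7, 9, 8, -7]:

Scanning through the array:
Position 1 (value 13): max_ending_here = 13, max_so_far = 13
Position 2 (value -13): max_ending_here = 0, max_so_far = 13
Position 3 (value 12): max_ending_here = 12, max_so_far = 13
Position 4 (value 7): max_ending_here = 19, max_so_far = 19
Position 5 (value 9): max_ending_here = 28, max_so_far = 28
Position 6 (value 8): max_ending_here = 36, max_so_far = 36
Position 7 (value -7): max_ending_here = 29, max_so_far = 36

Maximum subarray: [13, -13, 12, 7, 9, 8]
Maximum sum: 36

The maximum subarray is [13, -13, 12, 7, 9, 8] with sum 36. This subarray runs from index 1 to index 6.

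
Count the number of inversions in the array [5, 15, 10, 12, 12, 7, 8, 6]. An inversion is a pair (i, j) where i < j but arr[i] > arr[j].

Finding inversions in [5, 15, 10, 12, 12, 7, 8, 6]:

(1, 2): arr[1]=15 > arr[2]=10
(1, 3): arr[1]=15 > arr[3]=12
(1, 4): arr[1]=15 > arr[4]=12
(1, 5): arr[1]=15 > arr[5]=7
(1, 6): arr[1]=15 > arr[6]=8
(1, 7): arr[1]=15 > arr[7]=6
(2, 5): arr[2]=10 > arr[5]=7
(2, 6): arr[2]=10 > arr[6]=8
(2, 7): arr[2]=10 > arr[7]=6
(3, 5): arr[3]=12 > arr[5]=7
(3, 6): arr[3]=12 > arr[6]=8
(3, 7): arr[3]=12 > arr[7]=6
(4, 5): arr[4]=12 > arr[5]=7
(4, 6): arr[4]=12 > arr[6]=8
(4, 7): arr[4]=12 > arr[7]=6
(5, 7): arr[5]=7 > arr[7]=6
(6, 7): arr[6]=8 > arr[7]=6

Total inversions: 17

The array has 17 inversion(s): (1,2), (1,3), (1,4), (1,5), (1,6), (1,7), (2,5), (2,6), (2,7), (3,5), (3,6), (3,7), (4,5), (4,6), (4,7), (5,7), (6,7). Each pair (i,j) satisfies i < j and arr[i] > arr[j].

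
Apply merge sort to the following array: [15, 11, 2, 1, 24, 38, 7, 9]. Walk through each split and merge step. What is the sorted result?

Merge sort trace:

Split: [15, 11, 2, 1, 24, 38, 7, 9] -> [15, 11, 2, 1] and [24, 38, 7, 9]
  Split: [15, 11, 2, 1] -> [15, 11] and [2, 1]
    Split: [15, 11] -> [15] and [11]
    Merge: [15] + [11] -> [11, 15]
    Split: [2, 1] -> [2] and [1]
    Merge: [2] + [1] -> [1, 2]
  Merge: [11, 15] + [1, 2] -> [1, 2, 11, 15]
  Split: [24, 38, 7, 9] -> [24, 38] and [7, 9]
    Split: [24, 38] -> [24] and [38]
    Merge: [24] + [38] -> [24, 38]
    Split: [7, 9] -> [7] and [9]
    Merge: [7] + [9] -> [7, 9]
  Merge: [24, 38] + [7, 9] -> [7, 9, 24, 38]
Merge: [1, 2, 11, 15] + [7, 9, 24, 38] -> [1, 2, 7, 9, 11, 15, 24, 38]

Final sorted array: [1, 2, 7, 9, 11, 15, 24, 38]

The merge sort proceeds by recursively splitting the array and merging sorted halves.
After all merges, the sorted array is [1, 2, 7, 9, 11, 15, 24, 38].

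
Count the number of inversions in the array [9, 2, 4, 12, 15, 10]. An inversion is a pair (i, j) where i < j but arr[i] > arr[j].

Finding inversions in [9, 2, 4, 12, 15, 10]:

(0, 1): arr[0]=9 > arr[1]=2
(0, 2): arr[0]=9 > arr[2]=4
(3, 5): arr[3]=12 > arr[5]=10
(4, 5): arr[4]=15 > arr[5]=10

Total inversions: 4

The array has 4 inversion(s): (0,1), (0,2), (3,5), (4,5). Each pair (i,j) satisfies i < j and arr[i] > arr[j].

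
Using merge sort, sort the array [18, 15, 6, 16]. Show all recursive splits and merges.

Merge sort trace:

Split: [18, 15, 6, 16] -> [18, 15] and [6, 16]
  Split: [18, 15] -> [18] and [15]
  Merge: [18] + [15] -> [15, 18]
  Split: [6, 16] -> [6] and [16]
  Merge: [6] + [16] -> [6, 16]
Merge: [15, 18] + [6, 16] -> [6, 15, 16, 18]

Final sorted array: [6, 15, 16, 18]

The merge sort proceeds by recursively splitting the array and merging sorted halves.
After all merges, the sorted array is [6, 15, 16, 18].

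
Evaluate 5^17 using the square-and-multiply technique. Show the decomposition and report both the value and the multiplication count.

Computing 5^17 by squaring (build up from 5^1; each line after the first costs one multiplication):

5^1 = 5
5^2 = (5^1)^2 = 5^2 = 25
5^4 = (5^2)^2 = 25^2 = 625
5^8 = (5^4)^2 = 625^2 = 390625
5^16 = (5^8)^2 = 390625^2 = 152587890625
5^17 = 5 * 5^16 = 5 * 152587890625 = 762939453125

Result: 762939453125
Multiplications needed: 5 (5 lines after 5^1)

5^17 = 762939453125. Using exponentiation by squaring, this requires 5 multiplications. The key idea: if the exponent is even, square the half-power; if odd, multiply by the base once.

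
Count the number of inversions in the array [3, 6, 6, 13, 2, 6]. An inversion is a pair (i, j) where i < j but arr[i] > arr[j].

Finding inversions in [3, 6, 6, 13, 2, 6]:

(0, 4): arr[0]=3 > arr[4]=2
(1, 4): arr[1]=6 > arr[4]=2
(2, 4): arr[2]=6 > arr[4]=2
(3, 4): arr[3]=13 > arr[4]=2
(3, 5): arr[3]=13 > arr[5]=6

Total inversions: 5

The array has 5 inversion(s): (0,4), (1,4), (2,4), (3,4), (3,5). Each pair (i,j) satisfies i < j and arr[i] > arr[j].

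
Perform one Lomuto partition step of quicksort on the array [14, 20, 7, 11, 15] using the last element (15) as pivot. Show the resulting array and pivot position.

Lomuto partition with pivot = 15:

Initial array: [14, 20, 7, 11, 15]

arr[0]=14 <= 15: swap with position 0, array becomes [14, 20, 7, 11, 15]
arr[1]=20 > 15: no swap
arr[2]=7 <= 15: swap with position 1, array becomes [14, 7, 20, 11, 15]
arr[3]=11 <= 15: swap with position 2, array becomes [14, 7, 11, 20, 15]

Place pivot at position 3: [14, 7, 11, 15, 20]
Pivot position: 3

After partitioning with pivot 15, the array becomes [14, 7, 11, 15, 20]. The pivot is placed at index 3. All elements to the left of the pivot are <= 15, and all elements to the right are > 15.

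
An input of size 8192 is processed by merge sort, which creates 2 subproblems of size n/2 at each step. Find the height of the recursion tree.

For divide and conquer with division factor 2:

Problem sizes at each level:
Level 0: 8192
Level 1: 4096
Level 2: 2048
Level 3: 1024
Level 4: 512
Level 5: 256
Level 6: 128
Level 7: 64
Level 8: 32
Level 9: 16
Level 10: 8
Level 11: 4
Level 12: 2
Level 13: 1

The root is level 0 and the size-1 base case is level 13 (the tree spans levels 0 through 13, i.e. 14 levels counting the root), so the depth is the number of divisions: log_2(8192) = 13

The recursion tree depth is log_2(8192) = 13. At each level, the problem size is divided by 2, so it takes 13 divisions to reduce to a base case of size 1. The algorithm makes 2 recursive calls at each level.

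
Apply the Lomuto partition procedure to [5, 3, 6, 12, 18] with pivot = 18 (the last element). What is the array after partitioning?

Lomuto partition with pivot = 18:

Initial array: [5, 3, 6, 12, 18]

arr[0]=5 <= 18: swap with position 0, array becomes [5, 3, 6, 12, 18]
arr[1]=3 <= 18: swap with position 1, array becomes [5, 3, 6, 12, 18]
arr[2]=6 <= 18: swap with position 2, array becomes [5, 3, 6, 12, 18]
arr[3]=12 <= 18: swap with position 3, array becomes [5, 3, 6, 12, 18]

Place pivot at position 4: [5, 3, 6, 12, 18]
Pivot position: 4

After partitioning with pivot 18, the array becomes [5, 3, 6, 12, 18]. The pivot is placed at index 4. All elements to the left of the pivot are <= 18, and all elements to the right are > 18.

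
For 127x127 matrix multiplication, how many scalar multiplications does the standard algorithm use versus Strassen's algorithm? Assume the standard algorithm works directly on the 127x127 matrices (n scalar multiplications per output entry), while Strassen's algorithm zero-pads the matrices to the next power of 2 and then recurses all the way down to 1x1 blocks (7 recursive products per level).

Matrix multiplication for 127x127 matrices:

Strassen's algorithm requires power-of-2 dimensions. Pad 127x127 to 128x128 (next power of 2).

Standard algorithm: 127^3 = 2048383 multiplications
Strassen's algorithm: 7^(log2(128)) = 7^7 = 823543 multiplications
Savings: 2048383 - 823543 = 1224840 multiplications

Standard: 2048383 multiplications (127^3). Strassen: 823543 multiplications (7^7, after padding to 128x128). Strassen reduces 8 recursive multiplications to 7 at each level.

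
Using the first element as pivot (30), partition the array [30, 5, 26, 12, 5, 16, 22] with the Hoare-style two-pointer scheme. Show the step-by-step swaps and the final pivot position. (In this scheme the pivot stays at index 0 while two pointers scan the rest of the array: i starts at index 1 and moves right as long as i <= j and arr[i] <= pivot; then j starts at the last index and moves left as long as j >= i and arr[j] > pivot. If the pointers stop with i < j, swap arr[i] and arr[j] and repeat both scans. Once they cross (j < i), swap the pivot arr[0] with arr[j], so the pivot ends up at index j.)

Hoare-style two-pointer partition with pivot = 30:

Initial array: [30, 5, 26, 12, 5, 16, 22]

Pointers start at i = 1, j = 6.
i ends at 7, j ends at 6: the pointers have crossed (j < i), so scanning stops.

Swap pivot arr[0] with arr[6] to place pivot at position 6: [22, 5, 26, 12, 5, 16, 30]
Pivot position: 6

After partitioning with pivot 30, the array becomes [22, 5, 26, 12, 5, 16, 30]. The pivot is placed at index 6. All elements to the left of the pivot are <= 30, and all elements to the right are > 30.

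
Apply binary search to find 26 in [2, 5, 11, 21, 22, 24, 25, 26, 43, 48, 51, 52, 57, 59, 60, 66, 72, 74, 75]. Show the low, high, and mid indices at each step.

Binary search for 26 in [2, 5, 11, 21, 22, 24, 25, 26, 43, 48, 51, 52, 57, 59, 60, 66, 72, 74, 75]:

lo=0, hi=18, mid=9, arr[mid]=48 -> 48 > 26, search left half
lo=0, hi=8, mid=4, arr[mid]=22 -> 22 < 26, search right half
lo=5, hi=8, mid=6, arr[mid]=25 -> 25 < 26, search right half
lo=7, hi=8, mid=7, arr[mid]=26 -> Found target at index 7!

Binary search finds 26 at index 7 after 4 comparisons. The search repeatedly halves the search space by comparing with the middle element.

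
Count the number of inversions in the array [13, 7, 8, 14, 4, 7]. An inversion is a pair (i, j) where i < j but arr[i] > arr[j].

Finding inversions in [13, 7, 8, 14, 4, 7]:

(0, 1): arr[0]=13 > arr[1]=7
(0, 2): arr[0]=13 > arr[2]=8
(0, 4): arr[0]=13 > arr[4]=4
(0, 5): arr[0]=13 > arr[5]=7
(1, 4): arr[1]=7 > arr[4]=4
(2, 4): arr[2]=8 > arr[4]=4
(2, 5): arr[2]=8 > arr[5]=7
(3, 4): arr[3]=14 > arr[4]=4
(3, 5): arr[3]=14 > arr[5]=7

Total inversions: 9

The array has 9 inversion(s): (0,1), (0,2), (0,4), (0,5), (1,4), (2,4), (2,5), (3,4), (3,5). Each pair (i,j) satisfies i < j and arr[i] > arr[j].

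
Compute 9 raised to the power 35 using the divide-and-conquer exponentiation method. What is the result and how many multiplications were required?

Computing 9^35 by squaring (build up from 9^1; each line after the first costs one multiplication):

9^1 = 9
9^2 = (9^1)^2 = 9^2 = 81
9^4 = (9^2)^2 = 81^2 = 6561
9^8 = (9^4)^2 = 6561^2 = 43046721
9^16 = (9^8)^2 = 43046721^2 = 1853020188851841
9^17 = 9 * 9^16 = 9 * 1853020188851841 = 16677181699666569
9^34 = (9^17)^2 = 16677181699666569^2 = 278128389443693511257285776231761
9^35 = 9 * 9^34 = 9 * 278128389443693511257285776231761 = 2503155504993241601315571986085849

Result: 2503155504993241601315571986085849
Multiplications needed: 7 (7 lines after 9^1)

9^35 = 2503155504993241601315571986085849. Using exponentiation by squaring, this requires 7 multiplications. The key idea: if the exponent is even, square the half-power; if odd, multiply by the base once.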